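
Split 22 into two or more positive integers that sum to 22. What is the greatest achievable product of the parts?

Fill P[k] for k=2..22: at each k try every first piece i and multiply by the better of (k−i) uncut or P[k−i].
Small cases: P[2]=1, P[3]=2, P[4]=4, P[5]=6, P[6]=9, P[7]=12, P[8]=18, P[9]=27, P[10]=36, P[11]=54, P[12]=81, P[13]=108, P[14]=162, P[15]=243.
P[16] = max(1·243, 2·162, 3·108, …, 14·2, 15·1) = 324
P[17] = max(1·324, 2·243, 3·162, …, 15·2, 16·1) = 486
P[18] = max(1·486, 2·324, 3·243, …, 16·2, 17·1) = 729
P[19] = max(1·729, 2·486, 3·324, …, 17·2, 18·1) = 972
P[20] = max(1·972, 2·729, 3·486, …, 18·2, 19·1) = 1458
P[21] = max(1·1458, 2·972, 3·729, …, 19·2, 20·1) = 2187
P[22] = max(1·2187, 2·1458, 3·972, …, 20·2, 21·1) = 2916
One optimal split: 3 + 3 + 3 + 3 + 3 + 3 + 2 + 2; product 3·3·3·3·3·3·2·2 = 2916.

2916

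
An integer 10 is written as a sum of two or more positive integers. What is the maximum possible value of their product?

36

Fill g[k] for k=2..10: at each k try every first piece i and multiply by the better of (k−i) uncut or g[k−i].
g[2] = 1×max(1,0) = 1×1 = 1
g[3] = max(1×2, 2×1) = 2
g[4] = max(1×3, 2×2, 3×1) = 4
g[5] = max(1×4, 2×3, 3×2, 4×1) = 6
g[6] = max(1×6, 2×4, 3×3, 4×2, 5×1) = 9
g[7] = max(1×9, 2×6, 3×4, 4×3, 5×2, 6×1) = 12
g[8] = max(1×12, 2×9, 3×6, …, 6×2, 7×1) = 18
g[9] = max(1×18, 2×12, 3×9, …, 7×2, 8×1) = 27
g[10] = max(1×27, 2×18, 3×12, …, 8×2, 9×1) = 36
One optimal split: 3 + 3 + 2 + 2; product 3×3×2×2 = 36.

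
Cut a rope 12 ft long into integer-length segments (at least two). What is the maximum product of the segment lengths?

81

Let g[k] be the best product for length k (with at least one cut). For each first piece i, the rest contributes max(k−i, g[k−i]).
Small cases: g[2]=1, g[3]=2, g[4]=4, g[5]=6, g[6]=9.
g[7] = 2×max(5,6) = 2×6 = 12
g[8] = 2×max(6,9) = 2×9 = 18
g[9] = 3×max(6,9) = 3×9 = 27
g[10] = 2×max(8,18) = 2×18 = 36
g[11] = 2×max(9,27) = 2×27 = 54
g[12] = 3×max(9,27) = 3×27 = 81
One optimal split: 3 + 3 + 3 + 3; product 3×3×3×3 = 81.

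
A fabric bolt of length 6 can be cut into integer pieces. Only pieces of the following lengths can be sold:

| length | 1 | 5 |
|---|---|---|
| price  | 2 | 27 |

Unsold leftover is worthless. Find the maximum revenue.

Let r[k] be the best obtainable value from length k. For each k, try every first piece i and keep the best of price[i] + r[k−i].
r[1] = 2
r[2] = 4  (first piece 1, then r[1]=2)
r[3] = 6  (first piece 1, then r[2]=4)
r[4] = 8  (first piece 1, then r[3]=6)
r[5] = 27
r[6] = 29  (first piece 1, then r[5]=27)
One optimal cutting: 5 + 1 → $29.

29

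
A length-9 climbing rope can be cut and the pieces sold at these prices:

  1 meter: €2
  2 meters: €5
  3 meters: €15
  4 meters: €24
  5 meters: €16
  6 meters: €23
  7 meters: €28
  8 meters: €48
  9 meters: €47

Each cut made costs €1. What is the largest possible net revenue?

49

Let net[k] be the best obtainable value from length k. For each k, try every first piece i and keep the best of price[i] + net[k−i] minus the 1 cut fee when i<k.
net[1] = 2
net[2] = max(2+2-1, 5+0) = 5
net[3] = max(2+5-1, 5+2-1, 15+0) = 15
net[4] = max(2+15-1, 5+5-1, 15+2-1, 24+0) = 24
net[5] = max(2+24-1, 5+15-1, 15+5-1, 24+2-1, 16+0) = 25
net[6] = max(2+25-1, 5+24-1, 15+15-1, 24+5-1, 16+2-1, 23+0) = 29
net[7] = max(2+29-1, 5+25-1, 15+24-1, …, 23+2-1, 28+0) = 38
net[8] = max(2+38-1, 5+29-1, 15+25-1, …, 28+2-1, 48+0) = 48
net[9] = max(2+48-1, 5+38-1, 15+29-1, …, 48+2-1, 47+0) = 49
One optimal plan: pieces 8 + 1 (1 cut) → €50 − €1 = €49.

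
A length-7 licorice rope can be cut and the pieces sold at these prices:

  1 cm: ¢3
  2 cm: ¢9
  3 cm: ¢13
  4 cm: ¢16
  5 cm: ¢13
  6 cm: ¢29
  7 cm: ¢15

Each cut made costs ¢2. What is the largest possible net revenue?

Let net[k] be the best obtainable value from length k. For each k, try every first piece i and keep the best of price[i] + net[k−i] minus the 2 cut fee when i<k.
net[1] = 3
net[2] = 9
net[3] = 13
net[4] = 16  (first piece 2, then net[2]=9)
net[5] = 20  (first piece 2, then net[3]=13)
net[6] = 29
net[7] = 30  (first piece 1, then net[6]=29)
One optimal plan: pieces 6 + 1 (1 cut) → ¢32 − ¢2 = ¢30.

30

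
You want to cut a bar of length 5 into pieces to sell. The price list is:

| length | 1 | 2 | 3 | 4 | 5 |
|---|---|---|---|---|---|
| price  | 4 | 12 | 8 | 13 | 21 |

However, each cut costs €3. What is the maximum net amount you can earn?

22

Build net[k] bottom-up: net[k] = max over allowed piece i of (p[i] + net[k−i]) − 3 per cut.
net[1] = 4
net[2] = max(4+4-3, 12+0) = 12
net[3] = max(4+12-3, 12+4-3, 8+0) = 13
net[4] = max(4+13-3, 12+12-3, 8+4-3, 13+0) = 21
net[5] = max(4+21-3, 12+13-3, 8+12-3, 13+4-3, 21+0) = 22
One optimal plan: pieces 2 + 2 + 1 (2 cuts) → €28 − €6 = €22.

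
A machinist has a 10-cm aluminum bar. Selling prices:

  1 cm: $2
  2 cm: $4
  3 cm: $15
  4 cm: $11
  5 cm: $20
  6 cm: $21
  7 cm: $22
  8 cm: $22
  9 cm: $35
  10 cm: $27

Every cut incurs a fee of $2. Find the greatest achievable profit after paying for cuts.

Consider every possible first cut. r[k] is the best of p[i]+r[k−i] over all sellable i≤k, charging 2 whenever i<k.
r[1] = 2
r[2] = 4
r[3] = 15
r[4] = 15  (first piece 1, then r[3]=15)
r[5] = 20
r[6] = 28  (first piece 3, then r[3]=15)
r[7] = 28  (first piece 1, then r[6]=28)
r[8] = 33  (first piece 3, then r[5]=20)
r[9] = 41  (first piece 3, then r[6]=28)
r[10] = 41  (first piece 1, then r[9]=41)
One optimal plan: pieces 3 + 3 + 3 + 1 (3 cuts) → $47 − $6 = $41.

41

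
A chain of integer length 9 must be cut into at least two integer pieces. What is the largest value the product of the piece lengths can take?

Fill g[k] for k=2..9: at each k try every first piece i and multiply by the better of (k−i) uncut or g[k−i].
g[2] = 1*max(1,0) = 1*1 = 1
g[3] = 1*max(2,1) = 1*2 = 2
g[4] = 2*max(2,1) = 2*2 = 4
g[5] = 2*max(3,2) = 2*3 = 6
g[6] = 3*max(3,2) = 3*3 = 9
g[7] = 2*max(5,6) = 2*6 = 12
g[8] = 2*max(6,9) = 2*9 = 18
g[9] = 3*max(6,9) = 3*9 = 27
One optimal split: 3 + 3 + 3; product 3*3*3 = 27.

27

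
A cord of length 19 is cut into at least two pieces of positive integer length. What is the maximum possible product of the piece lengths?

Define g[k] = max over 1≤i<k of i · max(k−i, g[k−i]); the inner max lets the remainder stay uncut if that's better.
Small cases: g[2]=1, g[3]=2, g[4]=4, g[5]=6, g[6]=9, g[7]=12, g[8]=18, g[9]=27, g[10]=36, g[11]=54, g[12]=81, g[13]=108.
g[14] = 2×max(12,81) = 2×81 = 162
g[15] = 3×max(12,81) = 3×81 = 243
g[16] = 2×max(14,162) = 2×162 = 324
g[17] = 2×max(15,243) = 2×243 = 486
g[18] = 3×max(15,243) = 3×243 = 729
g[19] = 2×max(17,486) = 2×486 = 972
One optimal split: 3 + 3 + 3 + 3 + 3 + 2 + 2; product 3×3×3×3×3×2×2 = 972.

972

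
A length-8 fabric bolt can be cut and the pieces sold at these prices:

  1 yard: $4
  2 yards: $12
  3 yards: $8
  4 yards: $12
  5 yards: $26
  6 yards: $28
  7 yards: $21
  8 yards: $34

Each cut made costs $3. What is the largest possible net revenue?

Build net[k] bottom-up: net[k] = max over allowed piece i of (p[i] + net[k−i]) − 3 per cut.
net[1] = 4
net[2] = max(4+4-3, 12+0) = 12
net[3] = max(4+12-3, 12+4-3, 8+0) = 13
net[4] = max(4+13-3, 12+12-3, 8+4-3, 12+0) = 21
net[5] = max(4+21-3, 12+13-3, 8+12-3, 12+4-3, 26+0) = 26
net[6] = max(4+26-3, 12+21-3, 8+13-3, 12+12-3, 26+4-3, 28+0) = 30
net[7] = max(4+30-3, 12+26-3, 8+21-3, …, 28+4-3, 21+0) = 35
net[8] = max(4+35-3, 12+30-3, 8+26-3, …, 21+4-3, 34+0) = 39
One optimal plan: pieces 2 + 2 + 2 + 2 (3 cuts) → $48 − $9 = $39.

39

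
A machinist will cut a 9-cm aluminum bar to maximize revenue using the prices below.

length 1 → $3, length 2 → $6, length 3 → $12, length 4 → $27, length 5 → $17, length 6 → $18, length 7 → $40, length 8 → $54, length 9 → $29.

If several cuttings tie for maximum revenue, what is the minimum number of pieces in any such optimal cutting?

Consider every possible first cut. r[k] is the best of p[i]+r[k−i] over all sellable i≤k.
r[1] = 3
r[2] = max(3+3, 6+0) = 6
r[3] = max(3+6, 6+3, 12+0) = 12
r[4] = max(3+12, 6+6, 12+3, 27+0) = 27
r[5] = max(3+27, 6+12, 12+6, 27+3, 17+0) = 30
r[6] = max(3+30, 6+27, 12+12, 27+6, 17+3, 18+0) = 33
r[7] = max(3+33, 6+30, 12+27, …, 18+3, 40+0) = 40
r[8] = max(3+40, 6+33, 12+30, …, 40+3, 54+0) = 54
r[9] = max(3+54, 6+40, 12+33, …, 54+3, 29+0) = 57
Maximum revenue is $57.
Now minimize piece count subject to staying optimal: for each k, pieces[k] = 1 + min over i with p[i]+r[k−i]=r[k] of pieces[k−i].
pieces[6] = 2
pieces[7] = 1
pieces[8] = 1
pieces[9] = 2

2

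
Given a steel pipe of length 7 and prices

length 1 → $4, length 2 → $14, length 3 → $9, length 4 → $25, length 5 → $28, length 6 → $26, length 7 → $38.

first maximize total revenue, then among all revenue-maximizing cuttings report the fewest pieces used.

4

Let r[k] be the best obtainable value from length k. For each k, try every first piece i and keep the best of price[i] + r[k−i].
r[1] = 4
r[2] = 14
r[3] = 18  (first piece 1, then r[2]=14)
r[4] = 28  (first piece 2, then r[2]=14)
r[5] = 32  (first piece 1, then r[4]=28)
r[6] = 42  (first piece 2, then r[4]=28)
r[7] = 46  (first piece 1, then r[6]=42)
Maximum revenue is $46.
Now minimize piece count subject to staying optimal: for each k, pieces[k] = 1 + min over i with p[i]+r[k−i]=r[k] of pieces[k−i].
pieces[4] = 2
pieces[5] = 3
pieces[6] = 3
pieces[7] = 4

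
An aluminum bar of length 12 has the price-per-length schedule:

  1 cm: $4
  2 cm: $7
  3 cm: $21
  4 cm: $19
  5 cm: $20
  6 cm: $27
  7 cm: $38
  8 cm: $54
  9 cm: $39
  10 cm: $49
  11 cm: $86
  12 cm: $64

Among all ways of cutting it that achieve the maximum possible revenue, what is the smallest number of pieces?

Consider every possible first cut. r[k] is the best of p[i]+r[k−i] over all sellable i≤k.
r[1] = 4
r[2] = 8  (first piece 1, then r[1]=4)
r[3] = 21
r[4] = 25  (first piece 1, then r[3]=21)
r[5] = 29  (first piece 1, then r[4]=25)
r[6] = 42  (first piece 3, then r[3]=21)
r[7] = 46  (first piece 1, then r[6]=42)
r[8] = 54
r[9] = 63  (first piece 3, then r[6]=42)
r[10] = 67  (first piece 1, then r[9]=63)
r[11] = 86
r[12] = 90  (first piece 1, then r[11]=86)
Maximum revenue is $90.
Now minimize piece count subject to staying optimal: for each k, pieces[k] = 1 + min over i with p[i]+r[k−i]=r[k] of pieces[k−i].
pieces[9] = 3
pieces[10] = 4
pieces[11] = 1
pieces[12] = 2

2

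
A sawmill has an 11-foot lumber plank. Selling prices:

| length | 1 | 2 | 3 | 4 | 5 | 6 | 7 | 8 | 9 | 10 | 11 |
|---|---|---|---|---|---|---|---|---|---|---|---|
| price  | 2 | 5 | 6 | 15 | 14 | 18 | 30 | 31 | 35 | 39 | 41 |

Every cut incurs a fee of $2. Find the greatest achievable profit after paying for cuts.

43

Build v[k] bottom-up: v[k] = max over allowed piece i of (p[i] + v[k−i]) − 2 per cut.
v[1] = 2
v[2] = max(2+2-2, 5+0) = 5
v[3] = max(2+5-2, 5+2-2, 6+0) = 6
v[4] = max(2+6-2, 5+5-2, 6+2-2, 15+0) = 15
v[5] = max(2+15-2, 5+6-2, 6+5-2, 15+2-2, 14+0) = 15
v[6] = max(2+15-2, 5+15-2, 6+6-2, 15+5-2, 14+2-2, 18+0) = 18
v[7] = max(2+18-2, 5+15-2, 6+15-2, …, 18+2-2, 30+0) = 30
v[8] = max(2+30-2, 5+18-2, 6+15-2, …, 30+2-2, 31+0) = 31
v[9] = max(2+31-2, 5+30-2, 6+18-2, …, 31+2-2, 35+0) = 35
v[10] = max(2+35-2, 5+31-2, 6+30-2, …, 35+2-2, 39+0) = 39
v[11] = max(2+39-2, 5+35-2, 6+31-2, …, 39+2-2, 41+0) = 43
One optimal plan: pieces 7 + 4 (1 cut) → $45 − $2 = $43.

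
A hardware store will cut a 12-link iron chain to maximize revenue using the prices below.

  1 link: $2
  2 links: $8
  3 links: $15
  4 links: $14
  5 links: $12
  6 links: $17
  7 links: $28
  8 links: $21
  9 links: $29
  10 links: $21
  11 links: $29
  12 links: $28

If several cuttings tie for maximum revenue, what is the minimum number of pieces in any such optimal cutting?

Consider every possible first cut. r[k] is the best of p[i]+r[k−i] over all sellable i≤k.
r[1] = 2
r[2] = max(2+2, 8+0) = 8
r[3] = max(2+8, 8+2, 15+0) = 15
r[4] = max(2+15, 8+8, 15+2, 14+0) = 17
r[5] = max(2+17, 8+15, 15+8, 14+2, 12+0) = 23
r[6] = max(2+23, 8+17, 15+15, 14+8, 12+2, 17+0) = 30
r[7] = max(2+30, 8+23, 15+17, …, 17+2, 28+0) = 32
r[8] = max(2+32, 8+30, 15+23, …, 28+2, 21+0) = 38
r[9] = max(2+38, 8+32, 15+30, …, 21+2, 29+0) = 45
r[10] = max(2+45, 8+38, 15+32, …, 29+2, 21+0) = 47
r[11] = max(2+47, 8+45, 15+38, …, 21+2, 29+0) = 53
r[12] = max(2+53, 8+47, 15+45, …, 29+2, 28+0) = 60
Maximum revenue is $60.
Now minimize piece count subject to staying optimal: for each k, pieces[k] = 1 + min over i with p[i]+r[k−i]=r[k] of pieces[k−i].
pieces[9] = 3
pieces[10] = 4
pieces[11] = 4
pieces[12] = 4

4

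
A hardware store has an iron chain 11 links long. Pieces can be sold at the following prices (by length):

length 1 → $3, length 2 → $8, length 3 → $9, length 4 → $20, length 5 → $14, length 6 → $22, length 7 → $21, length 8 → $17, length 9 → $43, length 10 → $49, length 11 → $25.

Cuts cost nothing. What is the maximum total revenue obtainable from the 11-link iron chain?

Let v[k] be the best obtainable value from length k. For each k, try every first piece i and keep the best of price[i] + v[k−i].
v[1] = 3
v[2] = max(3+3, 8+0) = 8
v[3] = max(3+8, 8+3, 9+0) = 11
v[4] = max(3+11, 8+8, 9+3, 20+0) = 20
v[5] = max(3+20, 8+11, 9+8, 20+3, 14+0) = 23
v[6] = max(3+23, 8+20, 9+11, 20+8, 14+3, 22+0) = 28
v[7] = max(3+28, 8+23, 9+20, …, 22+3, 21+0) = 31
v[8] = max(3+31, 8+28, 9+23, …, 21+3, 17+0) = 40
v[9] = max(3+40, 8+31, 9+28, …, 17+3, 43+0) = 43
v[10] = max(3+43, 8+40, 9+31, …, 43+3, 49+0) = 49
v[11] = max(3+49, 8+43, 9+40, …, 49+3, 25+0) = 52
One optimal cutting: 10 + 1 → $49 + $3 = $52.

52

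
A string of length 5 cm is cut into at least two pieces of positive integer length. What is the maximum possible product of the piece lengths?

Define prod[k] = max over 1≤i<k of i · max(k−i, prod[k−i]); the inner max lets the remainder stay uncut if that's better.
prod[2] = 1×max(1,0) = 1×1 = 1
prod[3] = 1×max(2,1) = 1×2 = 2
prod[4] = 2×max(2,1) = 2×2 = 4
prod[5] = 2×max(3,2) = 2×3 = 6
One optimal split: 3 + 2; product 3×2 = 6.

6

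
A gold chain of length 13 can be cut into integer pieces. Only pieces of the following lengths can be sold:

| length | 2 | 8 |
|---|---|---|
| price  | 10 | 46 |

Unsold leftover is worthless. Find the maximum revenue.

66

Build best[k] bottom-up: best[k] = max over allowed piece i of (p[i] + best[k−i]).
best[1] = 0
best[2] = 10
best[3] = 10
best[4] = 20  (first piece 2, then best[2]=10)
best[5] = 20
best[6] = 30  (first piece 2, then best[4]=20)
best[7] = 30
best[8] = max(10+30, 46+0) = 46
best[9] = max(10+30, 46+0) = 46
best[10] = max(10+46, 46+10) = 56
best[11] = max(10+46, 46+10) = 56
best[12] = max(10+56, 46+20) = 66
best[13] = max(10+56, 46+20) = 66
One optimal cutting: pieces 8 + 2 + 2 with 1 inch of scrap → $66.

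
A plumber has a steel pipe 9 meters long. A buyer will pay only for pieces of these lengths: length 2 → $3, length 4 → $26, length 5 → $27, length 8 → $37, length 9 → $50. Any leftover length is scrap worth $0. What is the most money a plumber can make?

53

Consider every possible first cut. best[k] is the best of p[i]+best[k−i] over all sellable i≤k.
best[1] = 0
best[2] = 3
best[3] = 3
best[4] = max(3+3, 26+0) = 26
best[5] = max(3+3, 26+0, 27+0) = 27
best[6] = max(3+26, 26+3, 27+0) = 29
best[7] = max(3+27, 26+3, 27+3) = 30
best[8] = max(3+29, 26+26, 27+3, 37+0) = 52
best[9] = max(3+30, 26+27, 27+26, 37+0, 50+0) = 53
One optimal cutting: 5 + 4 → $53.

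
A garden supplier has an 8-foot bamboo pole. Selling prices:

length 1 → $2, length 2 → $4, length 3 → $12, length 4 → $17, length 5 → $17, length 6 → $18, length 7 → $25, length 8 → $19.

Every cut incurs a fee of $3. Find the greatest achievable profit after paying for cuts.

Build r[k] bottom-up: r[k] = max over allowed piece i of (p[i] + r[k−i]) − 3 per cut.
r[1] = 2
r[2] = 4
r[3] = 12
r[4] = 17
r[5] = 17
r[6] = 21  (first piece 3, then r[3]=12)
r[7] = 26  (first piece 3, then r[4]=17)
r[8] = 31  (first piece 4, then r[4]=17)
One optimal plan: pieces 4 + 4 (1 cut) → $34 − $3 = $31.

31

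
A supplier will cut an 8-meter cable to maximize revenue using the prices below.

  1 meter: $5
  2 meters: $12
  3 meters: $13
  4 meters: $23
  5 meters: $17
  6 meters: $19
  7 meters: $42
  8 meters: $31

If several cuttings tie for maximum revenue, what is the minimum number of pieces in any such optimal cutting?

Consider every possible first cut. r[k] is the best of p[i]+r[k−i] over all sellable i≤k.
r[1] = 5
r[2] = max(5+5, 12+0) = 12
r[3] = max(5+12, 12+5, 13+0) = 17
r[4] = max(5+17, 12+12, 13+5, 23+0) = 24
r[5] = max(5+24, 12+17, 13+12, 23+5, 17+0) = 29
r[6] = max(5+29, 12+24, 13+17, 23+12, 17+5, 19+0) = 36
r[7] = max(5+36, 12+29, 13+24, …, 19+5, 42+0) = 42
r[8] = max(5+42, 12+36, 13+29, …, 42+5, 31+0) = 48
Maximum revenue is $48.
Now minimize piece count subject to staying optimal: for each k, pieces[k] = 1 + min over i with p[i]+r[k−i]=r[k] of pieces[k−i].
pieces[5] = 3
pieces[6] = 3
pieces[7] = 1
pieces[8] = 4

4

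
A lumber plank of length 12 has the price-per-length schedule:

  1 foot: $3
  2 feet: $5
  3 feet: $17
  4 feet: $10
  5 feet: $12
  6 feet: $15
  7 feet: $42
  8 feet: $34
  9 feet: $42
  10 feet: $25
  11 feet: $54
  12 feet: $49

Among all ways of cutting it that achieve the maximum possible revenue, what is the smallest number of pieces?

4

Build r[k] bottom-up: r[k] = max over allowed piece i of (p[i] + r[k−i]).
r[1] = 3
r[2] = max(3+3, 5+0) = 6
r[3] = max(3+6, 5+3, 17+0) = 17
r[4] = max(3+17, 5+6, 17+3, 10+0) = 20
r[5] = max(3+20, 5+17, 17+6, 10+3, 12+0) = 23
r[6] = max(3+23, 5+20, 17+17, 10+6, 12+3, 15+0) = 34
r[7] = max(3+34, 5+23, 17+20, …, 15+3, 42+0) = 42
r[8] = max(3+42, 5+34, 17+23, …, 42+3, 34+0) = 45
r[9] = max(3+45, 5+42, 17+34, …, 34+3, 42+0) = 51
r[10] = max(3+51, 5+45, 17+42, …, 42+3, 25+0) = 59
r[11] = max(3+59, 5+51, 17+45, …, 25+3, 54+0) = 62
r[12] = max(3+62, 5+59, 17+51, …, 54+3, 49+0) = 68
Maximum revenue is $68.
Now minimize piece count subject to staying optimal: for each k, pieces[k] = 1 + min over i with p[i]+r[k−i]=r[k] of pieces[k−i].
pieces[9] = 3
pieces[10] = 2
pieces[11] = 3
pieces[12] = 4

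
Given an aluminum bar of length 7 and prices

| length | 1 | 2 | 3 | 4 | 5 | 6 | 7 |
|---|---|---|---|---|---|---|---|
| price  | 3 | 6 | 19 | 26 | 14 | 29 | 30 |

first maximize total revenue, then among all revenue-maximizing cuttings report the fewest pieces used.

Consider every possible first cut. r[k] is the best of p[i]+r[k−i] over all sellable i≤k.
r[1] = 3
r[2] = 6  (first piece 1, then r[1]=3)
r[3] = 19
r[4] = 26
r[5] = 29  (first piece 1, then r[4]=26)
r[6] = 38  (first piece 3, then r[3]=19)
r[7] = 45  (first piece 3, then r[4]=26)
Maximum revenue is $45.
Now minimize piece count subject to staying optimal: for each k, pieces[k] = 1 + min over i with p[i]+r[k−i]=r[k] of pieces[k−i].
pieces[4] = 1
pieces[5] = 2
pieces[6] = 2
pieces[7] = 2

2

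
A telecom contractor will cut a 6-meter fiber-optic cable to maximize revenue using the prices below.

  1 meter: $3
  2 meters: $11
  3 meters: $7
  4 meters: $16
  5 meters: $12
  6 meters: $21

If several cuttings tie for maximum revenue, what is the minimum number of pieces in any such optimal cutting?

3

Build r[k] bottom-up: r[k] = max over allowed piece i of (p[i] + r[k−i]).
r[1] = 3
r[2] = max(3+3, 11+0) = 11
r[3] = max(3+11, 11+3, 7+0) = 14
r[4] = max(3+14, 11+11, 7+3, 16+0) = 22
r[5] = max(3+22, 11+14, 7+11, 16+3, 12+0) = 25
r[6] = max(3+25, 11+22, 7+14, 16+11, 12+3, 21+0) = 33
Maximum revenue is $33.
Now minimize piece count subject to staying optimal: for each k, pieces[k] = 1 + min over i with p[i]+r[k−i]=r[k] of pieces[k−i].
pieces[3] = 2
pieces[4] = 2
pieces[5] = 3
pieces[6] = 3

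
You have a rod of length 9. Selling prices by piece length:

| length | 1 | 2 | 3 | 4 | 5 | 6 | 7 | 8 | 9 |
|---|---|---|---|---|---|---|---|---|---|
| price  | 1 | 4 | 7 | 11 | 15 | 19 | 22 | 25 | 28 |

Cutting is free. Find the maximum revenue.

28

Let R[k] be the best obtainable value from length k. For each k, try every first piece i and keep the best of price[i] + R[k−i].
R[1] = 1
R[2] = 4
R[3] = 7
R[4] = 11
R[5] = 15
R[6] = 19
R[7] = 22
R[8] = 25
R[9] = 28
Best is to sell the whole 9-meter piece uncut for 28.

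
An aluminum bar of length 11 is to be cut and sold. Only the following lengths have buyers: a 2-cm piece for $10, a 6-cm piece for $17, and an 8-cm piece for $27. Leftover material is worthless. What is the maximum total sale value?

50

Consider every possible first cut. f[k] is the best of p[i]+f[k−i] over all sellable i≤k.
f[1] = 0
f[2] = 10
f[3] = 10
f[4] = 20  (first piece 2, then f[2]=10)
f[5] = 20
f[6] = max(10+20, 17+0) = 30
f[7] = max(10+20, 17+0) = 30
f[8] = max(10+30, 17+10, 27+0) = 40
f[9] = max(10+30, 17+10, 27+0) = 40
f[10] = max(10+40, 17+20, 27+10) = 50
f[11] = max(10+40, 17+20, 27+10) = 50
One optimal cutting: pieces 2 + 2 + 2 + 2 + 2 with 1 cm of scrap → $50.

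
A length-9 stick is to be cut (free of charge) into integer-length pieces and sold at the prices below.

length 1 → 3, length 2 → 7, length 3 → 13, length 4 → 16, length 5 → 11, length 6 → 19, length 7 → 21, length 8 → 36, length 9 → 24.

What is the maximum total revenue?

Consider every possible first cut. v[k] is the best of p[i]+v[k−i] over all sellable i≤k.
v[1] = 3
v[2] = max(3+3, 7+0) = 7
v[3] = max(3+7, 7+3, 13+0) = 13
v[4] = max(3+13, 7+7, 13+3, 16+0) = 16
v[5] = max(3+16, 7+13, 13+7, 16+3, 11+0) = 20
v[6] = max(3+20, 7+16, 13+13, 16+7, 11+3, 19+0) = 26
v[7] = max(3+26, 7+20, 13+16, …, 19+3, 21+0) = 29
v[8] = max(3+29, 7+26, 13+20, …, 21+3, 36+0) = 36
v[9] = max(3+36, 7+29, 13+26, …, 36+3, 24+0) = 39
One optimal cutting: 8 + 1 → 36 + 3 = 39.

39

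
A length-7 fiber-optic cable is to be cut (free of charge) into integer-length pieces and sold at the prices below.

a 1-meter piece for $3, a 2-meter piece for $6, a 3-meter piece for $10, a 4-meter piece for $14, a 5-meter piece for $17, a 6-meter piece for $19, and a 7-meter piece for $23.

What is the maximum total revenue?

Consider every possible first cut. R[k] is the best of p[i]+R[k−i] over all sellable i≤k.
R[1] = 3
R[2] = max(3+3, 6+0) = 6
R[3] = max(3+6, 6+3, 10+0) = 10
R[4] = max(3+10, 6+6, 10+3, 14+0) = 14
R[5] = max(3+14, 6+10, 10+6, 14+3, 17+0) = 17
R[6] = max(3+17, 6+14, 10+10, 14+6, 17+3, 19+0) = 20
R[7] = max(3+20, 6+17, 10+14, …, 19+3, 23+0) = 24
One optimal cutting: 4 + 3 → $14 + $10 = $24.

24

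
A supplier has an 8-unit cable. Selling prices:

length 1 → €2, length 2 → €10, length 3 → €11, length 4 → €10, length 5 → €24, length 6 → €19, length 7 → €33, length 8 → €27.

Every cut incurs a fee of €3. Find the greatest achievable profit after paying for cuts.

Consider every possible first cut. v[k] is the best of p[i]+v[k−i] over all sellable i≤k, charging 3 whenever i<k.
v[1] = 2
v[2] = max(2+2-3, 10+0) = 10
v[3] = max(2+10-3, 10+2-3, 11+0) = 11
v[4] = max(2+11-3, 10+10-3, 11+2-3, 10+0) = 17
v[5] = max(2+17-3, 10+11-3, 11+10-3, 10+2-3, 24+0) = 24
v[6] = max(2+24-3, 10+17-3, 11+11-3, 10+10-3, 24+2-3, 19+0) = 24
v[7] = max(2+24-3, 10+24-3, 11+17-3, …, 19+2-3, 33+0) = 33
v[8] = max(2+33-3, 10+24-3, 11+24-3, …, 33+2-3, 27+0) = 32
One optimal plan: pieces 7 + 1 (1 cut) → €35 − €3 = €32.

32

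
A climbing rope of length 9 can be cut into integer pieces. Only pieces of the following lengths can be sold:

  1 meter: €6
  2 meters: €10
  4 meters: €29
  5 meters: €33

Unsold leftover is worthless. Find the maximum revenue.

Consider every possible first cut. best[k] is the best of p[i]+best[k−i] over all sellable i≤k.
best[1] = 6
best[2] = max(6+6, 10+0) = 12
best[3] = max(6+12, 10+6) = 18
best[4] = max(6+18, 10+12, 29+0) = 29
best[5] = max(6+29, 10+18, 29+6, 33+0) = 35
best[6] = max(6+35, 10+29, 29+12, 33+6) = 41
best[7] = max(6+41, 10+35, 29+18, 33+12) = 47
best[8] = max(6+47, 10+41, 29+29, 33+18) = 58
best[9] = max(6+58, 10+47, 29+35, 33+29) = 64
One optimal cutting: 4 + 4 + 1 → €64.

64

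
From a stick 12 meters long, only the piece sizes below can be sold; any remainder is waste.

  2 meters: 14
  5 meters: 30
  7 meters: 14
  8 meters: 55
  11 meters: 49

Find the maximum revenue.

84

Consider every possible first cut. r[k] is the best of p[i]+r[k−i] over all sellable i≤k.
r[1] = 0
r[2] = 14
r[3] = 14
r[4] = 28  (first piece 2, then r[2]=14)
r[5] = max(14+14, 30+0) = 30
r[6] = max(14+28, 30+0) = 42
r[7] = max(14+30, 30+14, 14+0) = 44
r[8] = max(14+42, 30+14, 14+0, 55+0) = 56
r[9] = max(14+44, 30+28, 14+14, 55+0) = 58
r[10] = max(14+56, 30+30, 14+14, 55+14) = 70
r[11] = max(14+58, 30+42, 14+28, 55+14, 49+0) = 72
r[12] = max(14+70, 30+44, 14+30, 55+28, 49+0) = 84
One optimal cutting: 2 + 2 + 2 + 2 + 2 + 2 → 84.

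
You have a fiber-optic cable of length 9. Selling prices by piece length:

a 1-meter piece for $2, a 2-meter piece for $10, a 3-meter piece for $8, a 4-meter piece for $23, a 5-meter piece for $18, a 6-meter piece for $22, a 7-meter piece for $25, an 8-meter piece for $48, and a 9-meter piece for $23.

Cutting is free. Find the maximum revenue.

50

Let R[k] be the best obtainable value from length k. For each k, try every first piece i and keep the best of price[i] + R[k−i].
R[1] = 2
R[2] = 10
R[3] = 12  (first piece 1, then R[2]=10)
R[4] = 23
R[5] = 25  (first piece 1, then R[4]=23)
R[6] = 33  (first piece 2, then R[4]=23)
R[7] = 35  (first piece 1, then R[6]=33)
R[8] = 48
R[9] = 50  (first piece 1, then R[8]=48)
One optimal cutting: 8 + 1 → $48 + $2 = $50.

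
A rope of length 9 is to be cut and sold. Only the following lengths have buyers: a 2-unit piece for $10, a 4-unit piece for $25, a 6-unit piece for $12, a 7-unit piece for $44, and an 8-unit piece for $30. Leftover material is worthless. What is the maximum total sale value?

54

Consider every possible first cut. f[k] is the best of p[i]+f[k−i] over all sellable i≤k.
f[1] = 0
f[2] = 10
f[3] = 10
f[4] = max(10+10, 25+0) = 25
f[5] = max(10+10, 25+0) = 25
f[6] = max(10+25, 25+10, 12+0) = 35
f[7] = max(10+25, 25+10, 12+0, 44+0) = 44
f[8] = max(10+35, 25+25, 12+10, 44+0, 30+0) = 50
f[9] = max(10+44, 25+25, 12+10, 44+10, 30+0) = 54
One optimal cutting: 7 + 2 → $54.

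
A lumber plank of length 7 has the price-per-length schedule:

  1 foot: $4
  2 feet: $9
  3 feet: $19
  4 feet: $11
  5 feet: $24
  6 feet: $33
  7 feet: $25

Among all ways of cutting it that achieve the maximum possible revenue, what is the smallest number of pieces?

3

Consider every possible first cut. r[k] is the best of p[i]+r[k−i] over all sellable i≤k.
r[1] = 4
r[2] = max(4+4, 9+0) = 9
r[3] = max(4+9, 9+4, 19+0) = 19
r[4] = max(4+19, 9+9, 19+4, 11+0) = 23
r[5] = max(4+23, 9+19, 19+9, 11+4, 24+0) = 28
r[6] = max(4+28, 9+23, 19+19, 11+9, 24+4, 33+0) = 38
r[7] = max(4+38, 9+28, 19+23, …, 33+4, 25+0) = 42
Maximum revenue is $42.
Now minimize piece count subject to staying optimal: for each k, pieces[k] = 1 + min over i with p[i]+r[k−i]=r[k] of pieces[k−i].
pieces[4] = 2
pieces[5] = 2
pieces[6] = 2
pieces[7] = 3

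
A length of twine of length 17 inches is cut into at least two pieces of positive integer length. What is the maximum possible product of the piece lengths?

Let m[k] be the best product for length k (with at least one cut). For each first piece i, the rest contributes max(k−i, m[k−i]).
Small cases: m[2]=1, m[3]=2, m[4]=4, m[5]=6, m[6]=9, m[7]=12, m[8]=18, m[9]=27, m[10]=36.
m[11] = 2×max(9,27) = 2×27 = 54
m[12] = 3×max(9,27) = 3×27 = 81
m[13] = 2×max(11,54) = 2×54 = 108
m[14] = 2×max(12,81) = 2×81 = 162
m[15] = 3×max(12,81) = 3×81 = 243
m[16] = 2×max(14,162) = 2×162 = 324
m[17] = 2×max(15,243) = 2×243 = 486
One optimal split: 3 + 3 + 3 + 3 + 3 + 2; product 3×3×3×3×3×2 = 486.

486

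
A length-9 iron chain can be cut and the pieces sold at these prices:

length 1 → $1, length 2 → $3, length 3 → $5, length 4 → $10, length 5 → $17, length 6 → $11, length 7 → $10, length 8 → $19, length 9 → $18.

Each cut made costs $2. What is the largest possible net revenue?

Let net[k] be the best obtainable value from length k. For each k, try every first piece i and keep the best of price[i] + net[k−i] minus the 2 cut fee when i<k.
net[1] = 1
net[2] = max(1+1-2, 3+0) = 3
net[3] = max(1+3-2, 3+1-2, 5+0) = 5
net[4] = max(1+5-2, 3+3-2, 5+1-2, 10+0) = 10
net[5] = max(1+10-2, 3+5-2, 5+3-2, 10+1-2, 17+0) = 17
net[6] = max(1+17-2, 3+10-2, 5+5-2, 10+3-2, 17+1-2, 11+0) = 16
net[7] = max(1+16-2, 3+17-2, 5+10-2, …, 11+1-2, 10+0) = 18
net[8] = max(1+18-2, 3+16-2, 5+17-2, …, 10+1-2, 19+0) = 20
net[9] = max(1+20-2, 3+18-2, 5+16-2, …, 19+1-2, 18+0) = 25
One optimal plan: pieces 5 + 4 (1 cut) → $27 − $2 = $25.

25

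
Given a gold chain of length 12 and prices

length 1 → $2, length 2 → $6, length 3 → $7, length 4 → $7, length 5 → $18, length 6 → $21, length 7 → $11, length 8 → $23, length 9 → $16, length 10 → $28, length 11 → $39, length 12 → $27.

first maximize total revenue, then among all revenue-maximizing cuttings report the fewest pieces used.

2

Consider every possible first cut. r[k] is the best of p[i]+r[k−i] over all sellable i≤k.
r[1] = 2
r[2] = max(2+2, 6+0) = 6
r[3] = max(2+6, 6+2, 7+0) = 8
r[4] = max(2+8, 6+6, 7+2, 7+0) = 12
r[5] = max(2+12, 6+8, 7+6, 7+2, 18+0) = 18
r[6] = max(2+18, 6+12, 7+8, 7+6, 18+2, 21+0) = 21
r[7] = max(2+21, 6+18, 7+12, …, 21+2, 11+0) = 24
r[8] = max(2+24, 6+21, 7+18, …, 11+2, 23+0) = 27
r[9] = max(2+27, 6+24, 7+21, …, 23+2, 16+0) = 30
r[10] = max(2+30, 6+27, 7+24, …, 16+2, 28+0) = 36
r[11] = max(2+36, 6+30, 7+27, …, 28+2, 39+0) = 39
r[12] = max(2+39, 6+36, 7+30, …, 39+2, 27+0) = 42
Maximum revenue is $42.
Now minimize piece count subject to staying optimal: for each k, pieces[k] = 1 + min over i with p[i]+r[k−i]=r[k] of pieces[k−i].
pieces[9] = 3
pieces[10] = 2
pieces[11] = 1
pieces[12] = 2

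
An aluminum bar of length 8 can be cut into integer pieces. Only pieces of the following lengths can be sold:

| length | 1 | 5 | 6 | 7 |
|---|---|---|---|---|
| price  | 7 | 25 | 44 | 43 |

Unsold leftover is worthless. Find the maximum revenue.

Consider every possible first cut. best[k] is the best of p[i]+best[k−i] over all sellable i≤k.
best[1] = 7
best[2] = 14  (first piece 1, then best[1]=7)
best[3] = 21  (first piece 1, then best[2]=14)
best[4] = 28  (first piece 1, then best[3]=21)
best[5] = 35  (first piece 1, then best[4]=28)
best[6] = 44
best[7] = 51  (first piece 1, then best[6]=44)
best[8] = 58  (first piece 1, then best[7]=51)
One optimal cutting: 6 + 1 + 1 → $58.

58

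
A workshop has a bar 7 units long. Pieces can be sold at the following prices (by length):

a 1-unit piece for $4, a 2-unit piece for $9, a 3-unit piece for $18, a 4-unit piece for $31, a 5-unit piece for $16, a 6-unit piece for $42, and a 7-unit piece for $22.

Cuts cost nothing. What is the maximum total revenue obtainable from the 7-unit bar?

Consider every possible first cut. r[k] is the best of p[i]+r[k−i] over all sellable i≤k.
r[1] = 4
r[2] = max(4+4, 9+0) = 9
r[3] = max(4+9, 9+4, 18+0) = 18
r[4] = max(4+18, 9+9, 18+4, 31+0) = 31
r[5] = max(4+31, 9+18, 18+9, 31+4, 16+0) = 35
r[6] = max(4+35, 9+31, 18+18, 31+9, 16+4, 42+0) = 42
r[7] = max(4+42, 9+35, 18+31, …, 42+4, 22+0) = 49
One optimal cutting: 4 + 3 → $31 + $18 = $49.

49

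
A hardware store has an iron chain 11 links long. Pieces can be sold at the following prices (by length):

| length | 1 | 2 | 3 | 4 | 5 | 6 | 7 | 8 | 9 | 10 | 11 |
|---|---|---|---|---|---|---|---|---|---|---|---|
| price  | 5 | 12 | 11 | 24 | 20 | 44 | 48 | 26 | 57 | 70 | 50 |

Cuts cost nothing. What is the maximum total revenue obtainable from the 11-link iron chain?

75

Consider every possible first cut. r[k] is the best of p[i]+r[k−i] over all sellable i≤k.
r[1] = 5
r[2] = max(5+5, 12+0) = 12
r[3] = max(5+12, 12+5, 11+0) = 17
r[4] = max(5+17, 12+12, 11+5, 24+0) = 24
r[5] = max(5+24, 12+17, 11+12, 24+5, 20+0) = 29
r[6] = max(5+29, 12+24, 11+17, 24+12, 20+5, 44+0) = 44
r[7] = max(5+44, 12+29, 11+24, …, 44+5, 48+0) = 49
r[8] = max(5+49, 12+44, 11+29, …, 48+5, 26+0) = 56
r[9] = max(5+56, 12+49, 11+44, …, 26+5, 57+0) = 61
r[10] = max(5+61, 12+56, 11+49, …, 57+5, 70+0) = 70
r[11] = max(5+70, 12+61, 11+56, …, 70+5, 50+0) = 75
One optimal cutting: 10 + 1 → $70 + $5 = $75.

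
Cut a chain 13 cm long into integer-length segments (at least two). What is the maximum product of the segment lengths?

108

Fill f[k] for k=2..13: at each k try every first piece i and multiply by the better of (k−i) uncut or f[k−i].
f[2] = 1*max(1,0) = 1*1 = 1
f[3] = 1*max(2,1) = 1*2 = 2
f[4] = 2*max(2,1) = 2*2 = 4
f[5] = 2*max(3,2) = 2*3 = 6
f[6] = 3*max(3,2) = 3*3 = 9
f[7] = 2*max(5,6) = 2*6 = 12
f[8] = 2*max(6,9) = 2*9 = 18
f[9] = 3*max(6,9) = 3*9 = 27
f[10] = 2*max(8,18) = 2*18 = 36
f[11] = 2*max(9,27) = 2*27 = 54
f[12] = 3*max(9,27) = 3*27 = 81
f[13] = 2*max(11,54) = 2*54 = 108
One optimal split: 3 + 3 + 3 + 2 + 2; product 3*3*3*2*2 = 108.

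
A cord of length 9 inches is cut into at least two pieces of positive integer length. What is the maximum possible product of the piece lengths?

27

Let prod[k] be the best product for length k (with at least one cut). For each first piece i, the rest contributes max(k−i, prod[k−i]).
prod[2] = 1*max(1,0) = 1*1 = 1
prod[3] = 1*max(2,1) = 1*2 = 2
prod[4] = 2*max(2,1) = 2*2 = 4
prod[5] = 2*max(3,2) = 2*3 = 6
prod[6] = 3*max(3,2) = 3*3 = 9
prod[7] = 2*max(5,6) = 2*6 = 12
prod[8] = 2*max(6,9) = 2*9 = 18
prod[9] = 3*max(6,9) = 3*9 = 27
One optimal split: 3 + 3 + 3; product 3*3*3 = 27.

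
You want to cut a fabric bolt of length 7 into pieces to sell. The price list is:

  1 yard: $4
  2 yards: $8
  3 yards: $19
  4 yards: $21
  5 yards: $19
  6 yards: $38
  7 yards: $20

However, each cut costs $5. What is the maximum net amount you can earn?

Build r[k] bottom-up: r[k] = max over allowed piece i of (p[i] + r[k−i]) − 5 per cut.
r[1] = 4
r[2] = max(4+4-5, 8+0) = 8
r[3] = max(4+8-5, 8+4-5, 19+0) = 19
r[4] = max(4+19-5, 8+8-5, 19+4-5, 21+0) = 21
r[5] = max(4+21-5, 8+19-5, 19+8-5, 21+4-5, 19+0) = 22
r[6] = max(4+22-5, 8+21-5, 19+19-5, 21+8-5, 19+4-5, 38+0) = 38
r[7] = max(4+38-5, 8+22-5, 19+21-5, …, 38+4-5, 20+0) = 37
One optimal plan: pieces 6 + 1 (1 cut) → $42 − $5 = $37.

37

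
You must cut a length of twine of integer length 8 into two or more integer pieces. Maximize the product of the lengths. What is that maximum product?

18

Fill P[k] for k=2..8: at each k try every first piece i and multiply by the better of (k−i) uncut or P[k−i].
Small cases: P[2]=1.
P[3] = max(1·2, 2·1) = 2
P[4] = max(1·3, 2·2, 3·1) = 4
P[5] = max(1·4, 2·3, 3·2, 4·1) = 6
P[6] = max(1·6, 2·4, 3·3, 4·2, 5·1) = 9
P[7] = max(1·9, 2·6, 3·4, 4·3, 5·2, 6·1) = 12
P[8] = max(1·12, 2·9, 3·6, …, 6·2, 7·1) = 18
One optimal split: 3 + 3 + 2; product 3·3·2 = 18.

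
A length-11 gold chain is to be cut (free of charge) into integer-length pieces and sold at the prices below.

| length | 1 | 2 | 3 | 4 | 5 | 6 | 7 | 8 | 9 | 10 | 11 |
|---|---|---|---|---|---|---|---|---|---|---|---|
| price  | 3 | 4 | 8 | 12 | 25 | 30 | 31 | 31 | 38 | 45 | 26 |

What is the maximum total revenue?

Let r[k] be the best obtainable value from length k. For each k, try every first piece i and keep the best of price[i] + r[k−i].
r[1] = 3
r[2] = 6  (first piece 1, then r[1]=3)
r[3] = 9  (first piece 1, then r[2]=6)
r[4] = 12  (first piece 1, then r[3]=9)
r[5] = 25
r[6] = 30
r[7] = 33  (first piece 1, then r[6]=30)
r[8] = 36  (first piece 1, then r[7]=33)
r[9] = 39  (first piece 1, then r[8]=36)
r[10] = 50  (first piece 5, then r[5]=25)
r[11] = 55  (first piece 5, then r[6]=30)
One optimal cutting: 6 + 5 → $30 + $25 = $55.

55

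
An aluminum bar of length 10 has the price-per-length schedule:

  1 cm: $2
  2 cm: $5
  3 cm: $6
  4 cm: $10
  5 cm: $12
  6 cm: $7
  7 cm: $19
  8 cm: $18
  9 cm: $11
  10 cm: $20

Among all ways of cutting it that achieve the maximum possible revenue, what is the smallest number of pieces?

3

Consider every possible first cut. r[k] is the best of p[i]+r[k−i] over all sellable i≤k.
r[1] = 2
r[2] = max(2+2, 5+0) = 5
r[3] = max(2+5, 5+2, 6+0) = 7
r[4] = max(2+7, 5+5, 6+2, 10+0) = 10
r[5] = max(2+10, 5+7, 6+5, 10+2, 12+0) = 12
r[6] = max(2+12, 5+10, 6+7, 10+5, 12+2, 7+0) = 15
r[7] = max(2+15, 5+12, 6+10, …, 7+2, 19+0) = 19
r[8] = max(2+19, 5+15, 6+12, …, 19+2, 18+0) = 21
r[9] = max(2+21, 5+19, 6+15, …, 18+2, 11+0) = 24
r[10] = max(2+24, 5+21, 6+19, …, 11+2, 20+0) = 26
Maximum revenue is $26.
Now minimize piece count subject to staying optimal: for each k, pieces[k] = 1 + min over i with p[i]+r[k−i]=r[k] of pieces[k−i].
pieces[7] = 1
pieces[8] = 2
pieces[9] = 2
pieces[10] = 3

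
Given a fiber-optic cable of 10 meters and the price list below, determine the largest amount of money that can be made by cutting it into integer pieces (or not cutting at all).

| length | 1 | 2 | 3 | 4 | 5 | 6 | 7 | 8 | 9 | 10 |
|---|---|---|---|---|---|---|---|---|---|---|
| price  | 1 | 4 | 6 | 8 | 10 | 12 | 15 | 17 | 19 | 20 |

21

Consider every possible first cut. r[k] is the best of p[i]+r[k−i] over all sellable i≤k.
r[1] = 1
r[2] = 4
r[3] = 6
r[4] = 8  (first piece 2, then r[2]=4)
r[5] = 10  (first piece 2, then r[3]=6)
r[6] = 12  (first piece 2, then r[4]=8)
r[7] = 15
r[8] = 17
r[9] = 19  (first piece 2, then r[7]=15)
r[10] = 21  (first piece 2, then r[8]=17)
One optimal cutting: 8 + 2 → $17 + $4 = $21.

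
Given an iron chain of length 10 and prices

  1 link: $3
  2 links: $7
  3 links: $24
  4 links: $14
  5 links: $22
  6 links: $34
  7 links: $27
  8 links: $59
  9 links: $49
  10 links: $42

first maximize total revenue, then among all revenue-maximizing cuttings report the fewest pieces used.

Build r[k] bottom-up: r[k] = max over allowed piece i of (p[i] + r[k−i]).
r[1] = 3
r[2] = max(3+3, 7+0) = 7
r[3] = max(3+7, 7+3, 24+0) = 24
r[4] = max(3+24, 7+7, 24+3, 14+0) = 27
r[5] = max(3+27, 7+24, 24+7, 14+3, 22+0) = 31
r[6] = max(3+31, 7+27, 24+24, 14+7, 22+3, 34+0) = 48
r[7] = max(3+48, 7+31, 24+27, …, 34+3, 27+0) = 51
r[8] = max(3+51, 7+48, 24+31, …, 27+3, 59+0) = 59
r[9] = max(3+59, 7+51, 24+48, …, 59+3, 49+0) = 72
r[10] = max(3+72, 7+59, 24+51, …, 49+3, 42+0) = 75
Maximum revenue is $75.
Now minimize piece count subject to staying optimal: for each k, pieces[k] = 1 + min over i with p[i]+r[k−i]=r[k] of pieces[k−i].
pieces[7] = 3
pieces[8] = 1
pieces[9] = 3
pieces[10] = 4

4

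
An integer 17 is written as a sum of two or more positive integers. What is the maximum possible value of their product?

Define f[k] = max over 1≤i<k of i · max(k−i, f[k−i]); the inner max lets the remainder stay uncut if that's better.
Small cases: f[2]=1, f[3]=2, f[4]=4, f[5]=6, f[6]=9, f[7]=12, f[8]=18, f[9]=27, f[10]=36, f[11]=54.
f[12] = 3·max(9,27) = 3·27 = 81
f[13] = 2·max(11,54) = 2·54 = 108
f[14] = 2·max(12,81) = 2·81 = 162
f[15] = 3·max(12,81) = 3·81 = 243
f[16] = 2·max(14,162) = 2·162 = 324
f[17] = 2·max(15,243) = 2·243 = 486
One optimal split: 3 + 3 + 3 + 3 + 3 + 2; product 3·3·3·3·3·2 = 486.

486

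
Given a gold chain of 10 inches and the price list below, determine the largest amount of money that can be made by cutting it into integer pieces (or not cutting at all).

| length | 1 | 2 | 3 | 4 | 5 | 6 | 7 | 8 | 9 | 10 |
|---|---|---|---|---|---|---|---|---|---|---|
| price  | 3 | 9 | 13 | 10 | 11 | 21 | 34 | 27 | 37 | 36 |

47

Consider every possible first cut. v[k] is the best of p[i]+v[k−i] over all sellable i≤k.
v[1] = 3
v[2] = max(3+3, 9+0) = 9
v[3] = max(3+9, 9+3, 13+0) = 13
v[4] = max(3+13, 9+9, 13+3, 10+0) = 18
v[5] = max(3+18, 9+13, 13+9, 10+3, 11+0) = 22
v[6] = max(3+22, 9+18, 13+13, 10+9, 11+3, 21+0) = 27
v[7] = max(3+27, 9+22, 13+18, …, 21+3, 34+0) = 34
v[8] = max(3+34, 9+27, 13+22, …, 34+3, 27+0) = 37
v[9] = max(3+37, 9+34, 13+27, …, 27+3, 37+0) = 43
v[10] = max(3+43, 9+37, 13+34, …, 37+3, 36+0) = 47
One optimal cutting: 7 + 3 → $34 + $13 = $47.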